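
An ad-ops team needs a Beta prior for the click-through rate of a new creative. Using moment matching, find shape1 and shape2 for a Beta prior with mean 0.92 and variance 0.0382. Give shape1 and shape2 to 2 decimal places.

Write ν = shape1+shape2; then shape1 = μν and Var = μ(1−μ)/(ν+1).
ν = μ(1−μ)/Var − 1 = 0.0736/0.0382 − 1 = 0.9267.
shape1 = 0.92·0.9267 = 0.85, shape2 = 0.08·0.9267 = 0.07.

shape1 = 0.85, shape2 = 0.07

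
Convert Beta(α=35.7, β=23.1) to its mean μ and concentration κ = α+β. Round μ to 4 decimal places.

κ = α+β = 35.7+23.1 = 58.8; μ = α/κ = 35.7/58.8 = 0.6071.

μ = 0.6071, κ = 58.8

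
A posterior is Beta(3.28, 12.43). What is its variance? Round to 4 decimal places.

0.0099

Var = αβ/[(α+β)²(α+β+1)] = (3.28×12.43)/(15.71²×16.71) = 40.7704/4124.096511 = 0.0099.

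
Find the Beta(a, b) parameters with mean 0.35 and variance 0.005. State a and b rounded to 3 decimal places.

By moment matching, a+b = μ(1−μ)/σ² − 1 = (0.35·0.65)/0.005 − 1 = 45.5000 − 1 = 44.5000.
Since a/(a+b) = μ, a = 0.35·44.5000 = 15.575 and b = 0.65·44.5000 = 28.925.

a = 15.575, b = 28.925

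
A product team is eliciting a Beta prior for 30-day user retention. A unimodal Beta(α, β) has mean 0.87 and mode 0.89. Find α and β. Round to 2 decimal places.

With s = α+β: μ = α/s and mode = (α−1)/(s−2). Eliminating α = μs,
μs − 1 = m(s−2) ⇒ s(μ−m) = 1−2m ⇒ s = -0.78/-0.02 = 39.0000.
So α = μs = 33.93, β = (1−μ)s = 5.07.

α = 33.93, β = 5.07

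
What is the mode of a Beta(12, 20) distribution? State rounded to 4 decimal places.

0.3667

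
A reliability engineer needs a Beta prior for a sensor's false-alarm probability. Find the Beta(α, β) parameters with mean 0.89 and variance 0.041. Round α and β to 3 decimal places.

α = 1.235, β = 0.153

Let s = α+β. The Beta variance is μ(1−μ)/(s+1).
So s+1 = μ(1−μ)/σ² = (0.89×0.11)/0.041 = 0.0979/0.041 = 2.3878, giving s = 1.3878.
Then α = μs = 0.89×1.3878 = 1.235 and β = (1−μ)s = 0.11×1.3878 = 0.153.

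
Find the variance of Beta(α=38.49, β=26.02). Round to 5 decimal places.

0.00367

α+β = 64.51 and αβ = 1001.5098, so Var = αβ/[(α+β)²(α+β+1)] = 1001.5098/272622.491951 = 0.00367.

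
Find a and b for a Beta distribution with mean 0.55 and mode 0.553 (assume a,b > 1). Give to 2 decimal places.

a = 19.43, b = 15.90

Let s = a+b. Mean gives a = μs = 0.55s; mode gives (a−1)/(s−2) = 0.553.
Substituting: 0.55s − 1 = 0.553(s−2) = 0.553s − 1.106, so -0.003s = -0.106 and s = 35.3333.
Then a = 0.55×35.3333 = 19.43 and b = s−a = 15.90.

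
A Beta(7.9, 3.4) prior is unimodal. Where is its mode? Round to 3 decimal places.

With α,β > 1, mode = (α−1)/(α+β−2) = 6.9/9.3 = 0.742.

0.742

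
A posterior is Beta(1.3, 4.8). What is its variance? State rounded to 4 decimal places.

0.0236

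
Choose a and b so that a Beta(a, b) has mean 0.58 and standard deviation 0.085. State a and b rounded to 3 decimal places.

a = 18.975, b = 13.741

Variance = 0.085² = 0.007225. The moment-matching identity a+b = μ(1−μ)/Var − 1 gives
a+b = 0.2436/0.007225 − 1 = 32.7163, so a = μ·32.7163 = 18.975 and b = (1−μ)·32.7163 = 13.741.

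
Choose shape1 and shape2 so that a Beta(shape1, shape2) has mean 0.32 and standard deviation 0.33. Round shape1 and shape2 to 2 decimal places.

First σ² = 0.1089. Setting shape1 = μn, shape2 = (1−μ)n with n = shape1+shape2,
μ(1−μ)/(n+1) = 0.1089 ⇒ n+1 = 0.2176/0.1089 = 1.9982 ⇒ n = 0.9982.
Hence shape1 = 0.32×0.9982 = 0.32, shape2 = 0.68×0.9982 = 0.68.

shape1 = 0.32, shape2 = 0.68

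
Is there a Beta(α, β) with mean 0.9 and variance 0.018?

The Beta variance bound is σ² < μ(1−μ).
Here μ(1−μ) = 0.9×0.1 = 0.09, and 0.018 < 0.09.

Yes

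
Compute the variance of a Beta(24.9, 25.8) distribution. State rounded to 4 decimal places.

0.0048

α+β = 50.7 and αβ = 642.42, so Var = αβ/[(α+β)²(α+β+1)] = 642.42/132894.333 = 0.0048.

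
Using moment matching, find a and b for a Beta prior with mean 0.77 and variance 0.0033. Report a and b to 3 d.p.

a = 40.553, b = 12.113

By moment matching, a+b = μ(1−μ)/σ² − 1 = (0.77·0.23)/0.0033 − 1 = 53.6667 − 1 = 52.6667.
Since a/(a+b) = μ, a = 0.77·52.6667 = 40.553 and b = 0.23·52.6667 = 12.113.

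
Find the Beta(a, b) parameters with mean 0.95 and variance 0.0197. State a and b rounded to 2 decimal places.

a = 1.34, b = 0.07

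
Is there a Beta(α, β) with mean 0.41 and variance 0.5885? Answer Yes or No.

No

For any Beta, Var(X) < E[X]·(1−E[X]).
Here μ(1−μ) = 0.41×0.59 = 0.2419, and 0.5885 ≥ 0.2419.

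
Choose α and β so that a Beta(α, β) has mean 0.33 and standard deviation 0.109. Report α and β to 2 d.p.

α = 5.81, β = 11.80

First σ² = 0.011881. Setting α = μn, β = (1−μ)n with n = α+β,
μ(1−μ)/(n+1) = 0.011881 ⇒ n+1 = 0.2211/0.011881 = 18.6095 ⇒ n = 17.6095.
Hence α = 0.33×17.6095 = 5.81, β = 0.67×17.6095 = 11.80.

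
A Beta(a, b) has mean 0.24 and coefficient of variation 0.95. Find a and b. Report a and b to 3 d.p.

a = 0.602, b = 1.907

Var = (CV·μ)² = (0.95×0.24)² = 0.051984.
a+b = μ(1−μ)/Var − 1 = 0.1824/0.051984 − 1 = 2.5088.
Thus a = 0.24·2.5088 = 0.602 and b = 0.76·2.5088 = 1.907.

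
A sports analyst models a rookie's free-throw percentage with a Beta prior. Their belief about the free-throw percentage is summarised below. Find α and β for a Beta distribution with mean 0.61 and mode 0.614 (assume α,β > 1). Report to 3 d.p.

With s = α+β: μ = α/s and mode = (α−1)/(s−2). Eliminating α = μs,
μs − 1 = m(s−2) ⇒ s(μ−m) = 1−2m ⇒ s = -0.228/-0.004 = 57.0000.
So α = μs = 34.770, β = (1−μ)s = 22.230.

α = 34.770, β = 22.230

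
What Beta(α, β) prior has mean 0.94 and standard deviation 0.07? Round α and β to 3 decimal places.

Variance = 0.07² = 0.0049. The moment-matching identity α+β = μ(1−μ)/Var − 1 gives
α+β = 0.0564/0.0049 − 1 = 10.5102, so α = μ·10.5102 = 9.880 and β = (1−μ)·10.5102 = 0.631.

α = 9.880, β = 0.631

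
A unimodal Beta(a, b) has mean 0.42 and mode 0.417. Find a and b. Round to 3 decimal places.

a = 23.240, b = 32.093

With s = a+b: μ = a/s and mode = (a−1)/(s−2). Eliminating a = μs,
μs − 1 = m(s−2) ⇒ s(μ−m) = 1−2m ⇒ s = 0.166/0.003 = 55.3333.
So a = μs = 23.240, b = (1−μ)s = 32.093.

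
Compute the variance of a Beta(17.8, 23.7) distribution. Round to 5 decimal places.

μ = 17.8/41.5 = 0.428916; Var = μ(1−μ)/(α+β+1) = 0.2449470/42.5 = 0.00576.

0.00576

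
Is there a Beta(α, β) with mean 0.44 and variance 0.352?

For any Beta, Var(X) < E[X]·(1−E[X]).
Here μ(1−μ) = 0.44×0.56 = 0.2464, and 0.352 ≥ 0.2464.

No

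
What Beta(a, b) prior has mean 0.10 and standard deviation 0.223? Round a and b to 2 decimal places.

a = 0.08, b = 0.73

First σ² = 0.049729. Setting a = μn, b = (1−μ)n with n = a+b,
μ(1−μ)/(n+1) = 0.049729 ⇒ n+1 = 0.0900/0.049729 = 1.8098 ⇒ n = 0.8098.
Hence a = 0.10×0.8098 = 0.08, b = 0.90×0.8098 = 0.73.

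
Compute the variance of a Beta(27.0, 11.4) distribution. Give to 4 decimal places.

0.0053

μ = 27.0/38.4 = 0.703125; Var = μ(1−μ)/(α+β+1) = 0.2087402/39.4 = 0.0053.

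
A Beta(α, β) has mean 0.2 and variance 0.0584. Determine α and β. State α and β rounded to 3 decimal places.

α = 0.348, β = 1.392

By moment matching, α+β = μ(1−μ)/σ² − 1 = (0.2·0.8)/0.0584 − 1 = 2.7397 − 1 = 1.7397.
Since α/(α+β) = μ, α = 0.2·1.7397 = 0.348 and β = 0.8·1.7397 = 1.392.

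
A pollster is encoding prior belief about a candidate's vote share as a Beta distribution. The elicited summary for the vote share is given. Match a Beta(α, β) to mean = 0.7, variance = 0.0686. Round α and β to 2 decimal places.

By moment matching, α+β = μ(1−μ)/σ² − 1 = (0.7·0.3)/0.0686 − 1 = 3.0612 − 1 = 2.0612.
Since α/(α+β) = μ, α = 0.7·2.0612 = 1.44 and β = 0.3·2.0612 = 0.62.

α = 1.44, β = 0.62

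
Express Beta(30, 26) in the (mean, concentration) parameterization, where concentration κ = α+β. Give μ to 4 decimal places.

μ = 0.5357, κ = 56

κ = α+β = 30+26 = 56; μ = α/κ = 30/56 = 0.5357.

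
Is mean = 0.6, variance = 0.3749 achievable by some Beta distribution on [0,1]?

The Beta variance bound is σ² < μ(1−μ).
Here μ(1−μ) = 0.6×0.4 = 0.24, and 0.3749 ≥ 0.24.

No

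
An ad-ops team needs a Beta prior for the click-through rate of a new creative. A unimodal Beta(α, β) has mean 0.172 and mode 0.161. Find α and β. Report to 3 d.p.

α = 10.601, β = 51.035

Let s = α+β. Mean gives α = μs = 0.172s; mode gives (α−1)/(s−2) = 0.161.
Substituting: 0.172s − 1 = 0.161(s−2) = 0.161s − 0.322, so 0.011s = 0.678 and s = 61.6364.
Then α = 0.172×61.6364 = 10.601 and β = s−α = 51.035.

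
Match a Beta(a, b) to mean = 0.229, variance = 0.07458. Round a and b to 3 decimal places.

a = 0.313, b = 1.054

Write ν = a+b; then a = μν and Var = μ(1−μ)/(ν+1).
ν = μ(1−μ)/Var − 1 = 0.176559/0.07458 − 1 = 1.3674.
a = 0.229·1.3674 = 0.313, b = 0.771·1.3674 = 1.054.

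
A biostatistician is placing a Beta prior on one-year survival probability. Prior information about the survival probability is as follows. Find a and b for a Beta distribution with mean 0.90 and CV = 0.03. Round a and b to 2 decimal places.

a = 110.21, b = 12.25

σ = CV·μ = 0.03×0.90 = 0.02700, so σ² = 0.000729.
s+1 = μ(1−μ)/σ² = 0.0900/0.000729 = 123.4568, so s = a+b = 122.4568.
a = μs = 110.21, b = (1−μ)s = 12.25.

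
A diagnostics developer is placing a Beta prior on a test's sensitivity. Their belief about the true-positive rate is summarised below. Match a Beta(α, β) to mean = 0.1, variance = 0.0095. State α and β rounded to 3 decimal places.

Let s = α+β. The Beta variance is μ(1−μ)/(s+1).
So s+1 = μ(1−μ)/σ² = (0.1×0.9)/0.0095 = 0.09/0.0095 = 9.4737, giving s = 8.4737.
Then α = μs = 0.1×8.4737 = 0.847 and β = (1−μ)s = 0.9×8.4737 = 7.626.

α = 0.847, β = 7.626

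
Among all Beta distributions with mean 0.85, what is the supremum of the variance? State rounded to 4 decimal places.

For fixed mean μ the Beta variance is μ(1−μ)/(α+β+1), increasing as α+β decreases.
Its least upper bound (not attained) is μ(1−μ) = 0.85·0.15 = 0.1275.

0.1275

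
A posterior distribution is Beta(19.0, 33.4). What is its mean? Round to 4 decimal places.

0.3626

The Beta mean is α/(α+β) = 19.0/(19.0+33.4) = 0.3626.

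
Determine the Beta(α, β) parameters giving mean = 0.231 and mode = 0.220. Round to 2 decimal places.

α = 11.76, β = 39.15

Let s = α+β. Mean gives α = μs = 0.231s; mode gives (α−1)/(s−2) = 0.220.
Substituting: 0.231s − 1 = 0.220(s−2) = 0.220s − 0.440, so 0.011s = 0.560 and s = 50.9091.
Then α = 0.231×50.9091 = 11.76 and β = s−α = 39.15.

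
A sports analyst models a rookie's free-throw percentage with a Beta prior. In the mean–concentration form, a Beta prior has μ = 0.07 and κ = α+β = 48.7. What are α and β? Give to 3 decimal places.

Split κ in proportion μ : (1−μ): α = 0.07·48.7 = 3.409, β = 48.7 − 3.409 = 45.291.

α = 3.409, β = 45.291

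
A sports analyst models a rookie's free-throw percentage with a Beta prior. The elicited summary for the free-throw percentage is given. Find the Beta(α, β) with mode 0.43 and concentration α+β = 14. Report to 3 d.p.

Since the density peak of Beta(α,β) is at (α−1)/(α+β−2),
α = 1 + 0.43(14−2) = 6.160 and β = 14 − 6.160 = 7.840.

α = 6.160, β = 7.840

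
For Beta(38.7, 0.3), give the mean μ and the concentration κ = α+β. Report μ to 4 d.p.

μ = 0.9923, κ = 39.0

κ = α+β = 38.7+0.3 = 39.0; μ = α/κ = 38.7/39.0 = 0.9923.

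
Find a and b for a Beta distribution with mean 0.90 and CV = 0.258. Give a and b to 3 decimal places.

a = 0.602, b = 0.067

σ = CV·μ = 0.258×0.90 = 0.23220, so σ² = 0.053917.
s+1 = μ(1−μ)/σ² = 0.0900/0.053917 = 1.6692, so s = a+b = 0.6692.
a = μs = 0.602, b = (1−μ)s = 0.067.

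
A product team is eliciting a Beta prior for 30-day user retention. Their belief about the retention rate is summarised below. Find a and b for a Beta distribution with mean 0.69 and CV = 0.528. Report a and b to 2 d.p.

a = 0.42, b = 0.19

Var = (CV·μ)² = (0.528×0.69)² = 0.132729.
a+b = μ(1−μ)/Var − 1 = 0.2139/0.132729 − 1 = 0.6116.
Thus a = 0.69·0.6116 = 0.42 and b = 0.31·0.6116 = 0.19.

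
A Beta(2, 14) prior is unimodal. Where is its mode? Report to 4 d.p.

0.0714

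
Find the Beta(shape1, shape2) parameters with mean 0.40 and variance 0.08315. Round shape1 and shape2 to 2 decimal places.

shape1 = 0.75, shape2 = 1.13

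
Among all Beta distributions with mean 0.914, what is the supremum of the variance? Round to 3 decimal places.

0.079

Var = μ(1−μ)/(α+β+1), which approaches μ(1−μ) as α+β → 0.
So the supremum is μ(1−μ) = 0.914×0.086 = 0.079.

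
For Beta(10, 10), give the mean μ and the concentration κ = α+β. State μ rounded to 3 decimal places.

μ = 0.500, κ = 20

κ = α+β = 10+10 = 20; μ = α/κ = 10/20 = 0.500.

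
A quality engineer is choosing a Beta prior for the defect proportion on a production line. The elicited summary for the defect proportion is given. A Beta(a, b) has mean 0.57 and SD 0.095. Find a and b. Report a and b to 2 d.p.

a = 14.91, b = 11.25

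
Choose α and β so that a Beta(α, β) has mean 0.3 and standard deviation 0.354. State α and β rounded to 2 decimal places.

Variance = 0.354² = 0.125316. The moment-matching identity α+β = μ(1−μ)/Var − 1 gives
α+β = 0.21/0.125316 − 1 = 0.6758, so α = μ·0.6758 = 0.20 and β = (1−μ)·0.6758 = 0.47.

α = 0.20, β = 0.47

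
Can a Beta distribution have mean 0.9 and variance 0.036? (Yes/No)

Yes

For any Beta, Var(X) < E[X]·(1−E[X]).
Here μ(1−μ) = 0.9×0.1 = 0.09, and 0.036 < 0.09.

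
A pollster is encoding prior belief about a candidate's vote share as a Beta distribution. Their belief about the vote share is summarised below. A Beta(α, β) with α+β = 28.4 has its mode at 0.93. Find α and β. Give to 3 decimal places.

Since the density peak of Beta(α,β) is at (α−1)/(α+β−2),
α = 1 + 0.93(28.4−2) = 25.552 and β = 28.4 − 25.552 = 2.848.

α = 25.552, β = 2.848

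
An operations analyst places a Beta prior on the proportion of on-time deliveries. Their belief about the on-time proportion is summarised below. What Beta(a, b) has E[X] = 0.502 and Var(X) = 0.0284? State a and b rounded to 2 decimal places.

Let s = a+b. The Beta variance is μ(1−μ)/(s+1).
So s+1 = μ(1−μ)/σ² = (0.502×0.498)/0.0284 = 0.249996/0.0284 = 8.8027, giving s = 7.8027.
Then a = μs = 0.502×7.8027 = 3.92 and b = (1−μ)s = 0.498×7.8027 = 3.89.

a = 3.92, b = 3.89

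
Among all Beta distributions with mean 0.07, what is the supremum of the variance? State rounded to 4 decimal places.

0.0651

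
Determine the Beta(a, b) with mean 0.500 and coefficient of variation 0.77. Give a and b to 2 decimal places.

σ = CV·μ = 0.77×0.500 = 0.38500, so σ² = 0.148225.
s+1 = μ(1−μ)/σ² = 0.250000/0.148225 = 1.6866, so s = a+b = 0.6866.
a = μs = 0.34, b = (1−μ)s = 0.34.

a = 0.34, b = 0.34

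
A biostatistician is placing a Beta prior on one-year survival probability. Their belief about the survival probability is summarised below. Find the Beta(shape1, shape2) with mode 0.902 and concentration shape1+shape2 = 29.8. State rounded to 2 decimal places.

shape1 = 26.08, shape2 = 3.72

For shape1,shape2>1 the mode is (shape1−1)/(shape1+shape2−2), so shape1 = mode·(κ−2)+1 = 0.902×27.8+1 = 26.08.
And shape2 = (1−mode)·(κ−2)+1 = 0.098×27.8+1 = 3.72.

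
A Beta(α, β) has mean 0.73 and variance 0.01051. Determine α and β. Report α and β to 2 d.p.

α = 12.96, β = 4.79

By moment matching, α+β = μ(1−μ)/σ² − 1 = (0.73·0.27)/0.01051 − 1 = 18.7536 − 1 = 17.7536.
Since α/(α+β) = μ, α = 0.73·17.7536 = 12.96 and β = 0.27·17.7536 = 4.79.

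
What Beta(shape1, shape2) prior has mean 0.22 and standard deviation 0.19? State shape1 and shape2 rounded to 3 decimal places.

shape1 = 0.826, shape2 = 2.928

Variance = 0.19² = 0.0361. The moment-matching identity shape1+shape2 = μ(1−μ)/Var − 1 gives
shape1+shape2 = 0.1716/0.0361 − 1 = 3.7535, so shape1 = μ·3.7535 = 0.826 and shape2 = (1−μ)·3.7535 = 2.928.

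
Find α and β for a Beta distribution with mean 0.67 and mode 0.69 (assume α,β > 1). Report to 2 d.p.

Let s = α+β. Mean gives α = μs = 0.67s; mode gives (α−1)/(s−2) = 0.69.
Substituting: 0.67s − 1 = 0.69(s−2) = 0.69s − 1.38, so -0.02s = -0.38 and s = 19.0000.
Then α = 0.67×19.0000 = 12.73 and β = s−α = 6.27.

α = 12.73, β = 6.27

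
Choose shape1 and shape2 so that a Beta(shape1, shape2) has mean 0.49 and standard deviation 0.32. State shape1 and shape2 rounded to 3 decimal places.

Variance = 0.32² = 0.1024. The moment-matching identity shape1+shape2 = μ(1−μ)/Var − 1 gives
shape1+shape2 = 0.2499/0.1024 − 1 = 1.4404, so shape1 = μ·1.4404 = 0.706 and shape2 = (1−μ)·1.4404 = 0.735.

shape1 = 0.706, shape2 = 0.735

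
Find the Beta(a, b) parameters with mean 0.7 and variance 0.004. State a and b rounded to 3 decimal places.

a = 36.050, b = 15.450

By moment matching, a+b = μ(1−μ)/σ² − 1 = (0.7·0.3)/0.004 − 1 = 52.5000 − 1 = 51.5000.
Since a/(a+b) = μ, a = 0.7·51.5000 = 36.050 and b = 0.3·51.5000 = 15.450.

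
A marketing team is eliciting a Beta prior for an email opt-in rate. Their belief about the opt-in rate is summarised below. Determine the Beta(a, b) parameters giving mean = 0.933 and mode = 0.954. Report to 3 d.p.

a = 40.341, b = 2.897

Let s = a+b. Mean gives a = μs = 0.933s; mode gives (a−1)/(s−2) = 0.954.
Substituting: 0.933s − 1 = 0.954(s−2) = 0.954s − 1.908, so -0.021s = -0.908 and s = 43.2381.
Then a = 0.933×43.2381 = 40.341 and b = s−a = 2.897.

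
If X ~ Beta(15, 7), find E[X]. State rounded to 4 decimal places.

0.6818

The Beta mean is α/(α+β) = 15/(15+7) = 0.6818.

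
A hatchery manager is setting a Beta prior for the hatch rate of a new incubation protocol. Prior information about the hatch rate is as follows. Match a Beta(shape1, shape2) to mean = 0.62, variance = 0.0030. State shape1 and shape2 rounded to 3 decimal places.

shape1 = 48.071, shape2 = 29.463

Let s = shape1+shape2. The Beta variance is μ(1−μ)/(s+1).
So s+1 = μ(1−μ)/σ² = (0.62×0.38)/0.0030 = 0.2356/0.0030 = 78.5333, giving s = 77.5333.
Then shape1 = μs = 0.62×77.5333 = 48.071 and shape2 = (1−μ)s = 0.38×77.5333 = 29.463.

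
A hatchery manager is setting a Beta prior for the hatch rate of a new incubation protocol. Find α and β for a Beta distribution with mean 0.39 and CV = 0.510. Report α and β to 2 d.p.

α = 1.96, β = 3.06

Var = (CV·μ)² = (0.510×0.39)² = 0.039561.
α+β = μ(1−μ)/Var − 1 = 0.2379/0.039561 − 1 = 5.0135.
Thus α = 0.39·5.0135 = 1.96 and β = 0.61·5.0135 = 3.06.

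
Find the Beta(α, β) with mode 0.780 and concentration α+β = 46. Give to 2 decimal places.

For α,β>1 the mode is (α−1)/(α+β−2), so α = mode·(κ−2)+1 = 0.780×44+1 = 35.32.
And β = (1−mode)·(κ−2)+1 = 0.220×44+1 = 10.68.

α = 35.32, β = 10.68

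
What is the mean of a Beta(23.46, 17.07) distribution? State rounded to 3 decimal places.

E[X] = α/(α+β) = 23.46/40.53 = 0.579.

0.579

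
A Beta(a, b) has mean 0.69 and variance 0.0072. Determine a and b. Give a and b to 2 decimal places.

a = 19.81, b = 8.90

Write ν = a+b; then a = μν and Var = μ(1−μ)/(ν+1).
ν = μ(1−μ)/Var − 1 = 0.2139/0.0072 − 1 = 28.7083.
a = 0.69·28.7083 = 19.81, b = 0.31·28.7083 = 8.90.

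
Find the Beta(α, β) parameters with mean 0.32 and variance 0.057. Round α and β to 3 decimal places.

Let s = α+β. The Beta variance is μ(1−μ)/(s+1).
So s+1 = μ(1−μ)/σ² = (0.32×0.68)/0.057 = 0.2176/0.057 = 3.8175, giving s = 2.8175.
Then α = μs = 0.32×2.8175 = 0.902 and β = (1−μ)s = 0.68×2.8175 = 1.916.

α = 0.902, β = 1.916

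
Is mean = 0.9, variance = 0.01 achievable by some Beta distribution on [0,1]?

For any Beta, Var(X) < E[X]·(1−E[X]).
Here μ(1−μ) = 0.9×0.1 = 0.09, and 0.01 < 0.09.

Yes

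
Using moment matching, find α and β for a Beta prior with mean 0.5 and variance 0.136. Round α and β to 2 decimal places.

Let s = α+β. The Beta variance is μ(1−μ)/(s+1).
So s+1 = μ(1−μ)/σ² = (0.5×0.5)/0.136 = 0.25/0.136 = 1.8382, giving s = 0.8382.
Then α = μs = 0.5×0.8382 = 0.42 and β = (1−μ)s = 0.5×0.8382 = 0.42.

α = 0.42, β = 0.42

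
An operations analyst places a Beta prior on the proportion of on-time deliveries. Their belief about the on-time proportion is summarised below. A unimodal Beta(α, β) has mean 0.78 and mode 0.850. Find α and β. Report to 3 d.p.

α = 7.800, β = 2.200

With s = α+β: μ = α/s and mode = (α−1)/(s−2). Eliminating α = μs,
μs − 1 = m(s−2) ⇒ s(μ−m) = 1−2m ⇒ s = -0.700/-0.070 = 10.0000.
So α = μs = 7.800, β = (1−μ)s = 2.200.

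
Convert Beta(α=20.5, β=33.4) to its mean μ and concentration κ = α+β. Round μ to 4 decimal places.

μ = 0.3803, κ = 53.9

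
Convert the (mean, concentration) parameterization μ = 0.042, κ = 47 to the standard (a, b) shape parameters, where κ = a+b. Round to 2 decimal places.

a = μκ = 0.042×47 = 1.97 and b = (1−μ)κ = 0.958×47 = 45.03.

a = 1.97, b = 45.03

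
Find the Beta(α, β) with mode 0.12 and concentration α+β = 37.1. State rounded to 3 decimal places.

α = 5.212, β = 31.888

For α,β>1 the mode is (α−1)/(α+β−2), so α = mode·(κ−2)+1 = 0.12×35.1+1 = 5.212.
And β = (1−mode)·(κ−2)+1 = 0.88×35.1+1 = 31.888.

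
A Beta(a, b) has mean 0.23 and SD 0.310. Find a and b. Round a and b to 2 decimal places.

a = 0.19, b = 0.65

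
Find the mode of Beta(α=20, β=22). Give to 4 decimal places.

With α,β > 1, mode = (α−1)/(α+β−2) = 19/40 = 0.4750.

0.4750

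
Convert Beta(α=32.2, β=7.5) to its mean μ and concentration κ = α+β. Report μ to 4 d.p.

μ = 0.8111, κ = 39.7

κ = α+β = 32.2+7.5 = 39.7; μ = α/κ = 32.2/39.7 = 0.8111.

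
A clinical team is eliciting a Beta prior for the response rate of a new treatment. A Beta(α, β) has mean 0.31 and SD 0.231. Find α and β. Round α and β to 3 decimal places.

α = 0.933, β = 2.076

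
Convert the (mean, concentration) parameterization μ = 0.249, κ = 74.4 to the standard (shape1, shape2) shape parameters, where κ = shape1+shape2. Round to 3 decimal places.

shape1 = μκ = 0.249×74.4 = 18.526 and shape2 = (1−μ)κ = 0.751×74.4 = 55.874.

shape1 = 18.526, shape2 = 55.874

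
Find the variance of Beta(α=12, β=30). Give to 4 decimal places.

α+β = 42 and αβ = 360, so Var = αβ/[(α+β)²(α+β+1)] = 360/75852 = 0.0047.

0.0047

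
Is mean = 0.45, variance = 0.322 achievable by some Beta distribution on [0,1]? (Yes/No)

No

The Beta variance bound is σ² < μ(1−μ).
Here μ(1−μ) = 0.45×0.55 = 0.2475, and 0.322 ≥ 0.2475.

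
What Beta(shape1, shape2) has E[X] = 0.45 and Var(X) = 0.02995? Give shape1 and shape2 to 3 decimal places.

shape1 = 3.269, shape2 = 3.995

Let s = shape1+shape2. The Beta variance is μ(1−μ)/(s+1).
So s+1 = μ(1−μ)/σ² = (0.45×0.55)/0.02995 = 0.2475/0.02995 = 8.2638, giving s = 7.2638.
Then shape1 = μs = 0.45×7.2638 = 3.269 and shape2 = (1−μ)s = 0.55×7.2638 = 3.995.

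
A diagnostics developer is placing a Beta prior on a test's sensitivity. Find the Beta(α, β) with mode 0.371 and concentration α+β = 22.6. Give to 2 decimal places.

Mode = (α−1)/(κ−2) with κ = α+β, so α−1 = 0.371·20.6 = 7.64.
α = 8.64; β = κ − α = 13.96.

α = 8.64, β = 13.96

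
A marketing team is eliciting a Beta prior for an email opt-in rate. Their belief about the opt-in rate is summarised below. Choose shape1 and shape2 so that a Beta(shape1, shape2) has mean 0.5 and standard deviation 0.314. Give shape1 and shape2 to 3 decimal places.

shape1 = 0.768, shape2 = 0.768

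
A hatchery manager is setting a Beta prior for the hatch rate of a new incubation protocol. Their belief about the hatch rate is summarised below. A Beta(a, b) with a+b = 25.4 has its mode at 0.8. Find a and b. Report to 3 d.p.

a = 19.720, b = 5.680

Since the density peak of Beta(a,b) is at (a−1)/(a+b−2),
a = 1 + 0.8(25.4−2) = 19.720 and b = 25.4 − 19.720 = 5.680.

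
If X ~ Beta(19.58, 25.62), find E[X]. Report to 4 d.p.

0.4332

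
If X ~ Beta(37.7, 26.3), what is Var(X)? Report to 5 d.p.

Var = αβ/[(α+β)²(α+β+1)] = (37.7×26.3)/(64.0²×65.0) = 991.51/266240.000 = 0.00372.

0.00372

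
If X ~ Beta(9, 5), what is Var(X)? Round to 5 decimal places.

α+β = 14 and αβ = 45, so Var = αβ/[(α+β)²(α+β+1)] = 45/2940 = 0.01531.

0.01531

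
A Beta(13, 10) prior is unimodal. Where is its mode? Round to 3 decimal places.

With α,β > 1, mode = (α−1)/(α+β−2) = 12/21 = 0.571.

0.571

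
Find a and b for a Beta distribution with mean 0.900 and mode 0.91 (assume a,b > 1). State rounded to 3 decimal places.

a = 73.800, b = 8.200

With s = a+b: μ = a/s and mode = (a−1)/(s−2). Eliminating a = μs,
μs − 1 = m(s−2) ⇒ s(μ−m) = 1−2m ⇒ s = -0.82/-0.010 = 82.0000.
So a = μs = 73.800, b = (1−μ)s = 8.200.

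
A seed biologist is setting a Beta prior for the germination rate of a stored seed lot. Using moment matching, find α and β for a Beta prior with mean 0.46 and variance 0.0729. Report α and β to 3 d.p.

α = 1.107, β = 1.300

Write ν = α+β; then α = μν and Var = μ(1−μ)/(ν+1).
ν = μ(1−μ)/Var − 1 = 0.2484/0.0729 − 1 = 2.4074.
α = 0.46·2.4074 = 1.107, β = 0.54·2.4074 = 1.300.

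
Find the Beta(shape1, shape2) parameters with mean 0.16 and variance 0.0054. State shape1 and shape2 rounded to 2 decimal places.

shape1 = 3.82, shape2 = 20.07

Write ν = shape1+shape2; then shape1 = μν and Var = μ(1−μ)/(ν+1).
ν = μ(1−μ)/Var − 1 = 0.1344/0.0054 − 1 = 23.8889.
shape1 = 0.16·23.8889 = 3.82, shape2 = 0.84·23.8889 = 20.07.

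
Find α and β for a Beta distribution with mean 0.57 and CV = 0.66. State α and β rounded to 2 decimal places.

α = 0.42, β = 0.31

σ = CV·μ = 0.66×0.57 = 0.37620, so σ² = 0.141526.
s+1 = μ(1−μ)/σ² = 0.2451/0.141526 = 1.7318, so s = α+β = 0.7318.
α = μs = 0.42, β = (1−μ)s = 0.31.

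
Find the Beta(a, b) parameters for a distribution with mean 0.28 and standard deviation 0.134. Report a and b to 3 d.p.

a = 2.864, b = 7.364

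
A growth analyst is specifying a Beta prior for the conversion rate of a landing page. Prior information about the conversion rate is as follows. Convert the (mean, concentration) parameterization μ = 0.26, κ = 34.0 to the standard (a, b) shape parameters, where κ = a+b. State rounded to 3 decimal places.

a = 8.840, b = 25.160

Split κ in proportion μ : (1−μ): a = 0.26·34.0 = 8.840, b = 34.0 − 8.840 = 25.160.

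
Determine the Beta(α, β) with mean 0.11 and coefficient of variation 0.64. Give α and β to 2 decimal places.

α = 2.06, β = 16.69

Var = (CV·μ)² = (0.64×0.11)² = 0.004956.
α+β = μ(1−μ)/Var − 1 = 0.0979/0.004956 − 1 = 18.7532.
Thus α = 0.11·18.7532 = 2.06 and β = 0.89·18.7532 = 16.69.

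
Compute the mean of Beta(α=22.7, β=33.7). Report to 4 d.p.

The Beta mean is α/(α+β) = 22.7/(22.7+33.7) = 0.4025.

0.4025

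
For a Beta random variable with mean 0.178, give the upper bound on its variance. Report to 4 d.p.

0.1463

For fixed mean μ the Beta variance is μ(1−μ)/(α+β+1), increasing as α+β decreases.
Its least upper bound (not attained) is μ(1−μ) = 0.178·0.822 = 0.1463.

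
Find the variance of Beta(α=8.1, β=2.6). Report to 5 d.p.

α+β = 10.7 and αβ = 21.06, so Var = αβ/[(α+β)²(α+β+1)] = 21.06/1339.533 = 0.01572.

0.01572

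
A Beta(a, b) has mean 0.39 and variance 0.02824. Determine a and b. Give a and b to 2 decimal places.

a = 2.90, b = 4.53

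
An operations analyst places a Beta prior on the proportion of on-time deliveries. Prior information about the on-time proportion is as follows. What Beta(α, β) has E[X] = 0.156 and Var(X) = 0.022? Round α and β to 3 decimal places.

α = 0.778, β = 4.207

Write ν = α+β; then α = μν and Var = μ(1−μ)/(ν+1).
ν = μ(1−μ)/Var − 1 = 0.131664/0.022 − 1 = 4.9847.
α = 0.156·4.9847 = 0.778, β = 0.844·4.9847 = 4.207.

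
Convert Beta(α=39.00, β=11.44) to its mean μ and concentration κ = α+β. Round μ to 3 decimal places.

κ = α+β = 39.00+11.44 = 50.44; μ = α/κ = 39.00/50.44 = 0.773.

μ = 0.773, κ = 50.44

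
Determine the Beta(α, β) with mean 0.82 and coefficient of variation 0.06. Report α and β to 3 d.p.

α = 49.180, β = 10.796

Var = (CV·μ)² = (0.06×0.82)² = 0.002421.
α+β = μ(1−μ)/Var − 1 = 0.1476/0.002421 − 1 = 59.9756.
Thus α = 0.82·59.9756 = 49.180 and β = 0.18·59.9756 = 10.796.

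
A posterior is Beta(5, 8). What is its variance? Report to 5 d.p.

α+β = 13 and αβ = 40, so Var = αβ/[(α+β)²(α+β+1)] = 40/2366 = 0.01691.

0.01691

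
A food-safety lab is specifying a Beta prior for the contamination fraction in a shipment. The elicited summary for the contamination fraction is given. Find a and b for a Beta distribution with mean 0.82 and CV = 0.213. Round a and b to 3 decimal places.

Var = (CV·μ)² = (0.213×0.82)² = 0.030506.
a+b = μ(1−μ)/Var − 1 = 0.1476/0.030506 − 1 = 3.8384.
Thus a = 0.82·3.8384 = 3.147 and b = 0.18·3.8384 = 0.691.

a = 3.147, b = 0.691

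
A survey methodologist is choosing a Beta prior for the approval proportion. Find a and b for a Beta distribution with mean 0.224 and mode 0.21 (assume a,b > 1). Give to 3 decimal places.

Let s = a+b. Mean gives a = μs = 0.224s; mode gives (a−1)/(s−2) = 0.21.
Substituting: 0.224s − 1 = 0.21(s−2) = 0.21s − 0.42, so 0.014s = 0.58 and s = 41.4286.
Then a = 0.224×41.4286 = 9.280 and b = s−a = 32.149.

a = 9.280, b = 32.149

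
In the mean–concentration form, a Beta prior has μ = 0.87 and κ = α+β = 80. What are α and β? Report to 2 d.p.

α = 69.60, β = 10.40

α = μκ = 0.87×80 = 69.60 and β = (1−μ)κ = 0.13×80 = 10.40.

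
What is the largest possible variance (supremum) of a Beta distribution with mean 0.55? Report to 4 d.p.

For fixed mean μ the Beta variance is μ(1−μ)/(α+β+1), increasing as α+β decreases.
Its least upper bound (not attained) is μ(1−μ) = 0.55·0.45 = 0.2475.

0.2475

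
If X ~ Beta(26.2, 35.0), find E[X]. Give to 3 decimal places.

0.428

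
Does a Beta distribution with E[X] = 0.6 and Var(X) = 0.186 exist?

A Beta with mean μ has variance μ(1−μ)/(α+β+1) < μ(1−μ).
Here μ(1−μ) = 0.6×0.4 = 0.24, and 0.186 < 0.24.

Yes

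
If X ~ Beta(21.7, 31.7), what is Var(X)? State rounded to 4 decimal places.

μ = 21.7/53.4 = 0.406367; Var = μ(1−μ)/(α+β+1) = 0.2412329/54.4 = 0.0044.

0.0044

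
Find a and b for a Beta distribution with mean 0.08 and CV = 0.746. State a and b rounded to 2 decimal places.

Var = (CV·μ)² = (0.746×0.08)² = 0.003562.
a+b = μ(1−μ)/Var − 1 = 0.0736/0.003562 − 1 = 19.6643.
Thus a = 0.08·19.6643 = 1.57 and b = 0.92·19.6643 = 18.09.

a = 1.57, b = 18.09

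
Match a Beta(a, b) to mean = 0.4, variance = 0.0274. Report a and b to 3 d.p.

a = 3.104, b = 4.655

Let s = a+b. The Beta variance is μ(1−μ)/(s+1).
So s+1 = μ(1−μ)/σ² = (0.4×0.6)/0.0274 = 0.24/0.0274 = 8.7591, giving s = 7.7591.
Then a = μs = 0.4×7.7591 = 3.104 and b = (1−μ)s = 0.6×7.7591 = 4.655.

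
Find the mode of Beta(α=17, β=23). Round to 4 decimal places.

0.4211

With α,β > 1, mode = (α−1)/(α+β−2) = 16/38 = 0.4211.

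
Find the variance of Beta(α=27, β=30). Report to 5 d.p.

0.00430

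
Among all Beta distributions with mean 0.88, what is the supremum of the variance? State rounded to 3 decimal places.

For fixed mean μ the Beta variance is μ(1−μ)/(α+β+1), increasing as α+β decreases.
Its least upper bound (not attained) is μ(1−μ) = 0.88·0.12 = 0.106.

0.106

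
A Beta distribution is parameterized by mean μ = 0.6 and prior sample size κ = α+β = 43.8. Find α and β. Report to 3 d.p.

Split κ in proportion μ : (1−μ): α = 0.6·43.8 = 26.280, β = 43.8 − 26.280 = 17.520.

α = 26.280, β = 17.520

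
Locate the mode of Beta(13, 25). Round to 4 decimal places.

With α,β > 1, mode = (α−1)/(α+β−2) = 12/36 = 0.3333.

0.3333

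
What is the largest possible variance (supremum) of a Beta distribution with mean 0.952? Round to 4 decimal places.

For fixed mean μ the Beta variance is μ(1−μ)/(α+β+1), increasing as α+β decreases.
Its least upper bound (not attained) is μ(1−μ) = 0.952·0.048 = 0.0457.

0.0457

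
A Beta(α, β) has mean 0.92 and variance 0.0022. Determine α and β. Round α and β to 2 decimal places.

α = 29.86, β = 2.60

Write ν = α+β; then α = μν and Var = μ(1−μ)/(ν+1).
ν = μ(1−μ)/Var − 1 = 0.0736/0.0022 − 1 = 32.4545.
α = 0.92·32.4545 = 29.86, β = 0.08·32.4545 = 2.60.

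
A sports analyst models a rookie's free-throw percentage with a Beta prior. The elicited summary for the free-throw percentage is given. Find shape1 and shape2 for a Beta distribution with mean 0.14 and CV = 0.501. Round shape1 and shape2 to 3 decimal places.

shape1 = 3.286, shape2 = 20.187

Var = (CV·μ)² = (0.501×0.14)² = 0.004920.
shape1+shape2 = μ(1−μ)/Var − 1 = 0.1204/0.004920 − 1 = 23.4734.
Thus shape1 = 0.14·23.4734 = 3.286 and shape2 = 0.86·23.4734 = 20.187.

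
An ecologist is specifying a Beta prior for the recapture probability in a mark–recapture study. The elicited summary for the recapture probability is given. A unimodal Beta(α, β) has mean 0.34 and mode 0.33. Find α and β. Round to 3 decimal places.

α = 11.560, β = 22.440

With s = α+β: μ = α/s and mode = (α−1)/(s−2). Eliminating α = μs,
μs − 1 = m(s−2) ⇒ s(μ−m) = 1−2m ⇒ s = 0.34/0.01 = 34.0000.
So α = μs = 11.560, β = (1−μ)s = 22.440.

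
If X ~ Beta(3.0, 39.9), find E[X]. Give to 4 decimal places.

The Beta mean is α/(α+β) = 3.0/(3.0+39.9) = 0.0699.

0.0699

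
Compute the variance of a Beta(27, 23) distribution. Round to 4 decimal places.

μ = 27/50 = 0.540000; Var = μ(1−μ)/(α+β+1) = 0.2484000/51 = 0.0049.

0.0049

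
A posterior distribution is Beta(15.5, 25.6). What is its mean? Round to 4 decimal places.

0.3771

E[X] = α/(α+β) = 15.5/41.1 = 0.3771.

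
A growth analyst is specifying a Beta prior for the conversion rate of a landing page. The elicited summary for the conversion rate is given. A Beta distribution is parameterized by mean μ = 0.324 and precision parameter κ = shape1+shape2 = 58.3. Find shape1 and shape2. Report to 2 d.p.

Split κ in proportion μ : (1−μ): shape1 = 0.324·58.3 = 18.89, shape2 = 58.3 − 18.89 = 39.41.

shape1 = 18.89, shape2 = 39.41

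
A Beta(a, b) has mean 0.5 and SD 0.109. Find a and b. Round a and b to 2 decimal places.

a = 10.02, b = 10.02

First σ² = 0.011881. Setting a = μn, b = (1−μ)n with n = a+b,
μ(1−μ)/(n+1) = 0.011881 ⇒ n+1 = 0.25/0.011881 = 21.0420 ⇒ n = 20.0420.
Hence a = 0.5×20.0420 = 10.02, b = 0.5×20.0420 = 10.02.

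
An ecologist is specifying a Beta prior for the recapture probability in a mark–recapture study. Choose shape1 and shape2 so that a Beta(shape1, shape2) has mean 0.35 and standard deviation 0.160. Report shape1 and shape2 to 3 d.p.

First σ² = 0.025600. Setting shape1 = μn, shape2 = (1−μ)n with n = shape1+shape2,
μ(1−μ)/(n+1) = 0.025600 ⇒ n+1 = 0.2275/0.025600 = 8.8867 ⇒ n = 7.8867.
Hence shape1 = 0.35×7.8867 = 2.760, shape2 = 0.65×7.8867 = 5.126.

shape1 = 2.760, shape2 = 5.126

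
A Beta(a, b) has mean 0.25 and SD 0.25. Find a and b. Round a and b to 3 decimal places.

a = 0.500, b = 1.500

σ² = 0.25² = 0.0625.
With s = a+b, Var = μ(1−μ)/(s+1), so s+1 = (0.25×0.75)/0.0625 = 3.0000 and s = 2.0000.
a = μs = 0.500, b = (1−μ)s = 1.500.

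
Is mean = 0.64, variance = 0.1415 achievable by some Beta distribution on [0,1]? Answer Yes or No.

Yes

A Beta with mean μ has variance μ(1−μ)/(α+β+1) < μ(1−μ).
Here μ(1−μ) = 0.64×0.36 = 0.2304, and 0.1415 < 0.2304.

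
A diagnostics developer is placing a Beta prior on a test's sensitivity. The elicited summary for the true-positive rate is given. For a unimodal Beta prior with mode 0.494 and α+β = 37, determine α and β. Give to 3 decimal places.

α = 18.290, β = 18.710

Since the density peak of Beta(α,β) is at (α−1)/(α+β−2),
α = 1 + 0.494(37−2) = 18.290 and β = 37 − 18.290 = 18.710.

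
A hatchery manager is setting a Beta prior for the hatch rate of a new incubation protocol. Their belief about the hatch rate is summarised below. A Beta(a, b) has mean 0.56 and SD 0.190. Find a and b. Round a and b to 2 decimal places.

σ² = 0.190² = 0.036100.
With s = a+b, Var = μ(1−μ)/(s+1), so s+1 = (0.56×0.44)/0.036100 = 6.8255 and s = 5.8255.
a = μs = 3.26, b = (1−μ)s = 2.56.

a = 3.26, b = 2.56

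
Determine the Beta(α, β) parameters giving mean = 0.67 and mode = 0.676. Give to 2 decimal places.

α = 39.31, β = 19.36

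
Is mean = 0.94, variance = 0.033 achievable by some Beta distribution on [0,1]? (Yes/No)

Yes

A Beta with mean μ has variance μ(1−μ)/(α+β+1) < μ(1−μ).
Here μ(1−μ) = 0.94×0.06 = 0.0564, and 0.033 < 0.0564.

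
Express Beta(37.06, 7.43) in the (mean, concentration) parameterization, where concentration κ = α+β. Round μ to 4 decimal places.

μ = 0.8330, κ = 44.49

κ = α+β = 37.06+7.43 = 44.49; μ = α/κ = 37.06/44.49 = 0.8330.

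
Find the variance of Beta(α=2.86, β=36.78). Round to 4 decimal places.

μ = 2.86/39.64 = 0.072149; Var = μ(1−μ)/(α+β+1) = 0.0669438/40.64 = 0.0016.

0.0016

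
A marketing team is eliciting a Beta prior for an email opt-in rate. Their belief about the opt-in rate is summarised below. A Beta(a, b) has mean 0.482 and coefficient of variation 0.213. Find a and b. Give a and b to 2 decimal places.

Var = (CV·μ)² = (0.213×0.482)² = 0.010540.
a+b = μ(1−μ)/Var − 1 = 0.249676/0.010540 − 1 = 22.6877.
Thus a = 0.482·22.6877 = 10.94 and b = 0.518·22.6877 = 11.75.

a = 10.94, b = 11.75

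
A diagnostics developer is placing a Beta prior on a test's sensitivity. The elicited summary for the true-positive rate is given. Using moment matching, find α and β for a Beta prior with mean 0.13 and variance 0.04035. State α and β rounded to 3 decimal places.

α = 0.234, β = 1.569

Let s = α+β. The Beta variance is μ(1−μ)/(s+1).
So s+1 = μ(1−μ)/σ² = (0.13×0.87)/0.04035 = 0.1131/0.04035 = 2.8030, giving s = 1.8030.
Then α = μs = 0.13×1.8030 = 0.234 and β = (1−μ)s = 0.87×1.8030 = 1.569.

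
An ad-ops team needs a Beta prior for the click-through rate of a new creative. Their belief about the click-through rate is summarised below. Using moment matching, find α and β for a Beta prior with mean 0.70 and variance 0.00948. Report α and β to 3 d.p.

Write ν = α+β; then α = μν and Var = μ(1−μ)/(ν+1).
ν = μ(1−μ)/Var − 1 = 0.2100/0.00948 − 1 = 21.1519.
α = 0.70·21.1519 = 14.806, β = 0.30·21.1519 = 6.346.

α = 14.806, β = 6.346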